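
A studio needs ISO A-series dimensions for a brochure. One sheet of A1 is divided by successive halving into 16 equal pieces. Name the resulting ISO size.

A5

16 = 2^4, so 4 halving steps.
A1 → A2 → … → A5 after 4 steps.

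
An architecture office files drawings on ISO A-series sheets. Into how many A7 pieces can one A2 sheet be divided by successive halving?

32

Each ISO step halves the sheet: 1 × A2 → 2 × A3 → 4 × A4 → 8 × A5 → …
From A2 to A7 is 5 halving steps: 2^5 = 32.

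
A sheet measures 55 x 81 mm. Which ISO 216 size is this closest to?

Aspect ratio 81/55 ≈ 1.473 (ISO target is √2 ≈ 1.414).
In the C-series (envelope sizes, between A and B): C8 = 57 × 81 mm.
Off by 2 mm total — nearest standard size.

C8 (57 × 81 mm)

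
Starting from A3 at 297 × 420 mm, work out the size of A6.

A4: ⌊420/2⌋ × 297 = 210 × 297 mm
A5: ⌊297/2⌋ × 210 = 148 × 210 mm
A6: ⌊210/2⌋ × 148 = 105 × 148 mm

105 × 148 mm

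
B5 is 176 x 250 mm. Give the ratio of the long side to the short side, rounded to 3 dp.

1.420

250 / 176 = 1.420
ISO 216 targets √2 ≈ 1.414; the +0.006 deviation is from mm rounding.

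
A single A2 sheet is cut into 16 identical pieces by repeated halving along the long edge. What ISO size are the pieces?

16 = 2^4, so 4 halving steps.
A2 → A3 → … → A6 after 4 steps.

A6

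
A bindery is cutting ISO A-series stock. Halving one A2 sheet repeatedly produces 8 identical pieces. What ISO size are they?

A5

8 = 2^3, so 3 halving steps.
A2 → A3 → … → A5 after 3 steps.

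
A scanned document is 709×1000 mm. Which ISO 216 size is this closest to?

B1 (707 × 1000 mm)

Aspect ratio 1000/709 ≈ 1.410 — close to the ISO √2 ≈ 1.414.
In the B-series (B0 = 1000 × 1414 mm): B1 = 707 × 1000 mm.
Off by 2 mm total — nearest standard size.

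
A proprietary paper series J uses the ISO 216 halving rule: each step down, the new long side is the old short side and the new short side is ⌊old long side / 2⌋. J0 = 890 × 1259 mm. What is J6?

J1 = 629 × 890 mm (from J0 by 1 halving).
J2: ⌊890/2⌋ × 629 = 445 × 629 mm
J3: ⌊629/2⌋ × 445 = 314 × 445 mm
J4: ⌊445/2⌋ × 314 = 222 × 314 mm
J5: ⌊314/2⌋ × 222 = 157 × 222 mm
J6: ⌊222/2⌋ × 157 = 111 × 157 mm

111 × 157 mm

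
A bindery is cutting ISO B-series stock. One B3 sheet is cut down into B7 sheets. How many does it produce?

Each ISO step halves the sheet: 1 × B3 → 2 × B4 → 4 × B5 → 8 × B6 → …
From B3 to B7 is 4 halving steps: 2^4 = 16.

16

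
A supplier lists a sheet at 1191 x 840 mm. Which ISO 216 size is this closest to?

Aspect ratio 1191/840 ≈ 1.418 — close to the ISO √2 ≈ 1.414.
In the A-series (A0 area = 1 m²): A0 = 841 × 1189 mm.
Off by 3 mm total — nearest standard size.

A0 (841 × 1189 mm)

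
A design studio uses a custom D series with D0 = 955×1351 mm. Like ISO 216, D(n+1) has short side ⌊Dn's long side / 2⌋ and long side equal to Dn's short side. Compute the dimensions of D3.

337 × 477 mm

D1 = 675 × 955 mm (from D0 by 1 halving).
D2: ⌊955/2⌋ × 675 = 477 × 675 mm
D3: ⌊675/2⌋ × 477 = 337 × 477 mm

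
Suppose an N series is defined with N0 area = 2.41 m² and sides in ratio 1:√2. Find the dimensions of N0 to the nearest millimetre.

1305 × 1846 mm

Let the short side be w mm. Then w · w√2 = 2.41 m² = 2,410,000 mm².
w² = 2,410,000/√2, so w ≈ 1305.4 mm; long side = w√2 ≈ 1846.1 mm.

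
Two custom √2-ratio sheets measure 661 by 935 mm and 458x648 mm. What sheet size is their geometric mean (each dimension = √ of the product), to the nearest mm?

550 × 778 mm

Short side: √(661 · 458) = √302738 ≈ 550.2 → 550 mm
Long side: √(935 · 648) = √605880 ≈ 778.4 → 778 mm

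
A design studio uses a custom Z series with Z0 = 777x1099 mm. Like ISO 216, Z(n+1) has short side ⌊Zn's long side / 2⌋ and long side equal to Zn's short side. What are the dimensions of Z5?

Z1: ⌊1099/2⌋ × 777 = 549 × 777 mm
Z2: ⌊777/2⌋ × 549 = 388 × 549 mm
Z3: ⌊549/2⌋ × 388 = 274 × 388 mm
Z4: ⌊388/2⌋ × 274 = 194 × 274 mm
Z5: ⌊274/2⌋ × 194 = 137 × 194 mm

137 × 194 mm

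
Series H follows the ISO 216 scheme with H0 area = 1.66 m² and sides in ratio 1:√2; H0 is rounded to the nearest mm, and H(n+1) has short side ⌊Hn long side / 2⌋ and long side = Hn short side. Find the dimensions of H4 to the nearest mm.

270 × 383 mm

Let H0's short side be w mm. w · w√2 = 1.66 m² = 1,660,000 mm², so w ≈ 1083.4 mm and w√2 ≈ 1532.2 mm → H0 = 1083 × 1532 mm.
H1: ⌊1532/2⌋ × 1083 = 766 × 1083 mm
H2: ⌊1083/2⌋ × 766 = 541 × 766 mm
H3: ⌊766/2⌋ × 541 = 383 × 541 mm
H4: ⌊541/2⌋ × 383 = 270 × 383 mm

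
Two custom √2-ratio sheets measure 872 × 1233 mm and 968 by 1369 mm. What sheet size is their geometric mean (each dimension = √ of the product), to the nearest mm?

919 × 1299 mm

Short side: √(872 · 968) = √844096 ≈ 918.7 → 919 mm
Long side: √(1233 · 1369) = √1687977 ≈ 1299.2 → 1299 mm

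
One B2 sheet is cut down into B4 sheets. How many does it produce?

4

B2 = 500 × 707 mm; B4 = 250 × 353 mm.
Each halving step doubles the count; 2 steps from B2 to B4.
2^2 = 4.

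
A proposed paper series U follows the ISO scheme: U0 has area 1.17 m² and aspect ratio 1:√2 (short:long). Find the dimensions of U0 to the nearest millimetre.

Let the short side be w mm. Then w · w√2 = 1.17 m² = 1,170,000 mm².
w² = 1,170,000/√2, so w ≈ 909.6 mm; long side = w√2 ≈ 1286.3 mm.

910 × 1286 mm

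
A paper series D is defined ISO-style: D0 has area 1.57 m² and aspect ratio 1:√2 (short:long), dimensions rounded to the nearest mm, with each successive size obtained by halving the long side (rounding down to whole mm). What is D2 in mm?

Let D0's short side be w mm. w · w√2 = 1.57 m² = 1,570,000 mm², so w ≈ 1053.6 mm and w√2 ≈ 1490.1 mm → D0 = 1054 × 1490 mm.
D1: ⌊1490/2⌋ × 1054 = 745 × 1054 mm
D2: ⌊1054/2⌋ × 745 = 527 × 745 mm

527 × 745 mm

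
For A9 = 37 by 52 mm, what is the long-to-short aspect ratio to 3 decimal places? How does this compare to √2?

1.405

52 / 37 = 1.405
ISO 216 targets √2 ≈ 1.414; the -0.009 deviation is from mm rounding.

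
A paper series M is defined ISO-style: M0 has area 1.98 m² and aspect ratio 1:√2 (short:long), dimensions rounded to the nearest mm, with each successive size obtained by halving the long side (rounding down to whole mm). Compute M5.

209 × 295 mm

Let M0's short side be w mm. w · w√2 = 1.98 m² = 1,980,000 mm², so w ≈ 1183.2 mm and w√2 ≈ 1673.4 mm → M0 = 1183 × 1673 mm.
M1: ⌊1673/2⌋ × 1183 = 836 × 1183 mm
M2: ⌊1183/2⌋ × 836 = 591 × 836 mm
M3: ⌊836/2⌋ × 591 = 418 × 591 mm
M4: ⌊591/2⌋ × 418 = 295 × 418 mm
M5: ⌊418/2⌋ × 295 = 209 × 295 mm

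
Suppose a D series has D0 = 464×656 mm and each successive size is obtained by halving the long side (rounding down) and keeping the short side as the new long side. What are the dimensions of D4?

116 × 164 mm

D1: ⌊656/2⌋ × 464 = 328 × 464 mm
D2: ⌊464/2⌋ × 328 = 232 × 328 mm
D3: ⌊328/2⌋ × 232 = 164 × 232 mm
D4: ⌊232/2⌋ × 164 = 116 × 164 mm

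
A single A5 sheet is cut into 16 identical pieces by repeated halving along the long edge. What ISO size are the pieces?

A9

16 = 2^4, so 4 halving steps.
A5 → A6 → … → A9 after 4 steps.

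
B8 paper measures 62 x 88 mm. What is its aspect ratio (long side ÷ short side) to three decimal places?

1.419

88 / 62 = 1.419
ISO 216 targets √2 ≈ 1.414; the +0.005 deviation is from mm rounding.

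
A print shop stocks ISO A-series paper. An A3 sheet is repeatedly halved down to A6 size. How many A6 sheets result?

A3 = 297 × 420 mm; A6 = 105 × 148 mm.
Each halving step doubles the count; 3 steps from A3 to A6.
2^3 = 8.

8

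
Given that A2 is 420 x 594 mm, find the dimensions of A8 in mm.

52 × 74 mm

A3: ⌊594/2⌋ × 420 = 297 × 420 mm
A4: ⌊420/2⌋ × 297 = 210 × 297 mm
A5: ⌊297/2⌋ × 210 = 148 × 210 mm
A6: ⌊210/2⌋ × 148 = 105 × 148 mm
A7: ⌊148/2⌋ × 105 = 74 × 105 mm
A8: ⌊105/2⌋ × 74 = 52 × 74 mm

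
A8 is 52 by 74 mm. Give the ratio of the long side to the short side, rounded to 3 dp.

1.423

74 / 52 = 1.423
ISO 216 targets √2 ≈ 1.414; the +0.009 deviation is from mm rounding.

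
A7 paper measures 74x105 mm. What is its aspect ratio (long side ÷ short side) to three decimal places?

105 / 74 = 1.419
ISO 216 targets √2 ≈ 1.414; the +0.005 deviation is from mm rounding.

1.419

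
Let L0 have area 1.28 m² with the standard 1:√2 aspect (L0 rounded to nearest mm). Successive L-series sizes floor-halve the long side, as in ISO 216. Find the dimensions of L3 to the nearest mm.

336 × 475 mm

Let L0's short side be w mm. w · w√2 = 1.28 m² = 1,280,000 mm², so w ≈ 951.4 mm and w√2 ≈ 1345.4 mm → L0 = 951 × 1345 mm.
L1: ⌊1345/2⌋ × 951 = 672 × 951 mm
L2: ⌊951/2⌋ × 672 = 475 × 672 mm
L3: ⌊672/2⌋ × 475 = 336 × 475 mm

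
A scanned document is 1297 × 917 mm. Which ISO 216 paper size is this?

C0 (917 × 1297 mm)

Aspect ratio 1297/917 ≈ 1.414 — close to the ISO √2 ≈ 1.414.
In the C-series (envelope sizes, between A and B): C0 = 917 × 1297 mm.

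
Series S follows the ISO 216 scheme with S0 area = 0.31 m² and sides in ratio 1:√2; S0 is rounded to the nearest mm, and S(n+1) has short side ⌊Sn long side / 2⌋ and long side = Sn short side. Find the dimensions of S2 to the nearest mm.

Let S0's short side be w mm. w · w√2 = 0.31 m² = 310,000 mm², so w ≈ 468.2 mm and w√2 ≈ 662.1 mm → S0 = 468 × 662 mm.
S1: ⌊662/2⌋ × 468 = 331 × 468 mm
S2: ⌊468/2⌋ × 331 = 234 × 331 mm

234 × 331 mm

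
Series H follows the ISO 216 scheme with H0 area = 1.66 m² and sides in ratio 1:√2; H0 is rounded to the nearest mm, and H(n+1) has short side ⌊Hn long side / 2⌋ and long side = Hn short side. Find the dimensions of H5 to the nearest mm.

Let H0's short side be w mm. w · w√2 = 1.66 m² = 1,660,000 mm², so w ≈ 1083.4 mm and w√2 ≈ 1532.2 mm → H0 = 1083 × 1532 mm.
H1: ⌊1532/2⌋ × 1083 = 766 × 1083 mm
H2: ⌊1083/2⌋ × 766 = 541 × 766 mm
H3: ⌊766/2⌋ × 541 = 383 × 541 mm
H4: ⌊541/2⌋ × 383 = 270 × 383 mm
H5: ⌊383/2⌋ × 270 = 191 × 270 mm

191 × 270 mm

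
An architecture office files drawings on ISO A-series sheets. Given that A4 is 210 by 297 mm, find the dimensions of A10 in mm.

26 × 37 mm

A5: ⌊297/2⌋ × 210 = 148 × 210 mm
A6: ⌊210/2⌋ × 148 = 105 × 148 mm
A7: ⌊148/2⌋ × 105 = 74 × 105 mm
A8: ⌊105/2⌋ × 74 = 52 × 74 mm
A9: ⌊74/2⌋ × 52 = 37 × 52 mm
A10: ⌊52/2⌋ × 37 = 26 × 37 mm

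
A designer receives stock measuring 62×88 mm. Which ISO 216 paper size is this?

Aspect ratio 88/62 ≈ 1.419 — close to the ISO √2 ≈ 1.414.
In the B-series (B0 = 1000 × 1414 mm): B8 = 62 × 88 mm.

B8 (62 × 88 mm)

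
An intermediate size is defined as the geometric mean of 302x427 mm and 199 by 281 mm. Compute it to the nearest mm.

245 × 346 mm

Short side: √(302 · 199) = √60098 ≈ 245.1 → 245 mm
Long side: √(427 · 281) = √119987 ≈ 346.4 → 346 mm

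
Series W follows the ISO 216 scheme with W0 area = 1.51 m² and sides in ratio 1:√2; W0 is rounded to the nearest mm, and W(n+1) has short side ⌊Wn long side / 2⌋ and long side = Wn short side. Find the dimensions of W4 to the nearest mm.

258 × 365 mm

Let W0's short side be w mm. w · w√2 = 1.51 m² = 1,510,000 mm², so w ≈ 1033.3 mm and w√2 ≈ 1461.3 mm → W0 = 1033 × 1461 mm.
W1: ⌊1461/2⌋ × 1033 = 730 × 1033 mm
W2: ⌊1033/2⌋ × 730 = 516 × 730 mm
W3: ⌊730/2⌋ × 516 = 365 × 516 mm
W4: ⌊516/2⌋ × 365 = 258 × 365 mm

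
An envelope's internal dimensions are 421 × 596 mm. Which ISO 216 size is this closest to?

Aspect ratio 596/421 ≈ 1.416 — close to the ISO √2 ≈ 1.414.
In the A-series (A0 area = 1 m²): A2 = 420 × 594 mm.
Off by 3 mm total — nearest standard size.

A2 (420 × 594 mm)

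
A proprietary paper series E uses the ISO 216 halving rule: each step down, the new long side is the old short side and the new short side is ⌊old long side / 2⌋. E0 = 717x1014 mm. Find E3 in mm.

E1 = 507 × 717 mm (from E0 by 1 halving).
E2: ⌊717/2⌋ × 507 = 358 × 507 mm
E3: ⌊507/2⌋ × 358 = 253 × 358 mm

253 × 358 mm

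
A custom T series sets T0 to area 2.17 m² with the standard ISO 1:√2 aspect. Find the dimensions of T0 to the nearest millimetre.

1239 × 1752 mm

Let the short side be w mm. Then w · w√2 = 2.17 m² = 2,170,000 mm².
w² = 2,170,000/√2, so w ≈ 1238.7 mm; long side = w√2 ≈ 1751.8 mm.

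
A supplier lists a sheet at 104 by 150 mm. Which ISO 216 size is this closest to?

Aspect ratio 150/104 ≈ 1.442 (ISO target is √2 ≈ 1.414).
In the A-series (A0 area = 1 m²): A6 = 105 × 148 mm.
Off by 3 mm total — nearest standard size.

A6 (105 × 148 mm)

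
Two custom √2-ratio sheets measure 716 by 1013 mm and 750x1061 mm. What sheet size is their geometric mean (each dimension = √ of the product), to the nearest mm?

733 × 1037 mm

Short side: √(716 · 750) = √537000 ≈ 732.8 → 733 mm
Long side: √(1013 · 1061) = √1074793 ≈ 1036.7 → 1037 mm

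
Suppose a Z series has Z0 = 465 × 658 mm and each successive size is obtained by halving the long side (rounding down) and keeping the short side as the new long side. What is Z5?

Z1: ⌊658/2⌋ × 465 = 329 × 465 mm
Z2: ⌊465/2⌋ × 329 = 232 × 329 mm
Z3: ⌊329/2⌋ × 232 = 164 × 232 mm
Z4: ⌊232/2⌋ × 164 = 116 × 164 mm
Z5: ⌊164/2⌋ × 116 = 82 × 116 mm

82 × 116 mm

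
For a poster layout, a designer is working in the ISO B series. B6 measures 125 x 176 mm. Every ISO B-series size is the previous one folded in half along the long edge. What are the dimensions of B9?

44 × 62 mm

B7: ⌊176/2⌋ × 125 = 88 × 125 mm
B8: ⌊125/2⌋ × 88 = 62 × 88 mm
B9: ⌊88/2⌋ × 62 = 44 × 62 mm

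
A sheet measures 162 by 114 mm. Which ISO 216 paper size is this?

C6 (114 × 162 mm)

Aspect ratio 162/114 ≈ 1.421 — close to the ISO √2 ≈ 1.414.
In the C-series (envelope sizes, between A and B): C6 = 114 × 162 mm.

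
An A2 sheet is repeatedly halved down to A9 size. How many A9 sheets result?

Each ISO step halves the sheet: 1 × A2 → 2 × A3 → 4 × A4 → 8 × A5 → …
From A2 to A9 is 7 halving steps: 2^7 = 128.

128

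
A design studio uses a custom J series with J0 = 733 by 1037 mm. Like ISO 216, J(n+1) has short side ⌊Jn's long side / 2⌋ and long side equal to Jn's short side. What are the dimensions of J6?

J1: ⌊1037/2⌋ × 733 = 518 × 733 mm
J2: ⌊733/2⌋ × 518 = 366 × 518 mm
J3: ⌊518/2⌋ × 366 = 259 × 366 mm
J4: ⌊366/2⌋ × 259 = 183 × 259 mm
J5: ⌊259/2⌋ × 183 = 129 × 183 mm
J6: ⌊183/2⌋ × 129 = 91 × 129 mm

91 × 129 mm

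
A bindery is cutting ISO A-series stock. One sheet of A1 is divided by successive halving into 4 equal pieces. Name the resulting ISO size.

A3

4 = 2^2, so 2 halving steps.
A1 → A2 → … → A3 after 2 steps.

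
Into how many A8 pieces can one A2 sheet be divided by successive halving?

Each ISO step halves the sheet: 1 × A2 → 2 × A3 → 4 × A4 → 8 × A5 → …
From A2 to A8 is 6 halving steps: 2^6 = 64.

64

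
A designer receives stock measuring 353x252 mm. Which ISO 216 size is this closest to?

B4 (250 × 353 mm)

Aspect ratio 353/252 ≈ 1.401 — close to the ISO √2 ≈ 1.414.
In the B-series (B0 = 1000 × 1414 mm): B4 = 250 × 353 mm.
Off by 2 mm total — nearest standard size.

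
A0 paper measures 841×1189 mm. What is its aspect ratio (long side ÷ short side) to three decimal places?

1189 / 841 = 1.414
Matches √2 ≈ 1.414 — the ISO 216 defining ratio.

1.414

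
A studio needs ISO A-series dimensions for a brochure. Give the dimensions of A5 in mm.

148 × 210 mm

A0 = 841 × 1189 mm (A0 has area 1 m², aspect 1:√2).
A1: ⌊1189/2⌋ × 841 = 594 × 841 mm
A2: ⌊841/2⌋ × 594 = 420 × 594 mm
A3: ⌊594/2⌋ × 420 = 297 × 420 mm
A4: ⌊420/2⌋ × 297 = 210 × 297 mm
A5: ⌊297/2⌋ × 210 = 148 × 210 mm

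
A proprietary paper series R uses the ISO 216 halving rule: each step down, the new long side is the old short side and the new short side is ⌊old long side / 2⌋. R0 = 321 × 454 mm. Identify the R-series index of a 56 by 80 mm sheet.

R0: 321 × 454 mm
R1: 227 × 321 mm
R2: 160 × 227 mm
R3: 113 × 160 mm
R4: 80 × 113 mm
R5: 56 × 80 mm
R6: 40 × 56 mm
→ matches R5.

R5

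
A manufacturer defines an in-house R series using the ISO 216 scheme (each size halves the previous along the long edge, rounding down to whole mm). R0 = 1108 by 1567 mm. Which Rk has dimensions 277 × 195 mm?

R0: 1108 × 1567 mm
R1: 783 × 1108 mm
R2: 554 × 783 mm
R3: 391 × 554 mm
R4: 277 × 391 mm
R5: 195 × 277 mm
R6: 138 × 195 mm
→ matches R5.

R5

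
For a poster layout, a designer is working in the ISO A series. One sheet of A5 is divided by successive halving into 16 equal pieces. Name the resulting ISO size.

16 = 2^4, so 4 halving steps.
A5 → A6 → … → A9 after 4 steps.

A9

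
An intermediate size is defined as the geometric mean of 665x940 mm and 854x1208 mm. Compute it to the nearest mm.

754 × 1066 mm

Short side: √(665 · 854) = √567910 ≈ 753.6 → 754 mm
Long side: √(940 · 1208) = √1135520 ≈ 1065.6 → 1066 mm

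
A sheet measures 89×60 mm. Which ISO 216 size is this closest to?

B8 (62 × 88 mm)

Aspect ratio 89/60 ≈ 1.483 (ISO target is √2 ≈ 1.414).
In the B-series (B0 = 1000 × 1414 mm): B8 = 62 × 88 mm.
Off by 3 mm total — nearest standard size.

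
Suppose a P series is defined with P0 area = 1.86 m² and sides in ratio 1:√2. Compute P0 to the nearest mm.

Let the short side be w mm. Then w · w√2 = 1.86 m² = 1,860,000 mm².
w² = 1,860,000/√2, so w ≈ 1146.8 mm; long side = w√2 ≈ 1621.9 mm.

1147 × 1622 mm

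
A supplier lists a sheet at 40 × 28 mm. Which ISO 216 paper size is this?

C10 (28 × 40 mm)

Aspect ratio 40/28 ≈ 1.429 — close to the ISO √2 ≈ 1.414.
In the C-series (envelope sizes, between A and B): C10 = 28 × 40 mm.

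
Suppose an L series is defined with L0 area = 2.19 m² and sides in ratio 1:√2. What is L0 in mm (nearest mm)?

Let the short side be w mm. Then w · w√2 = 2.19 m² = 2,190,000 mm².
w² = 2,190,000/√2, so w ≈ 1244.4 mm; long side = w√2 ≈ 1759.9 mm.

1244 × 1760 mm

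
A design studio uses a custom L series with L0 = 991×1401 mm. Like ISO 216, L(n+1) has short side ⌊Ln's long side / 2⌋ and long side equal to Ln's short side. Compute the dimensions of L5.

175 × 247 mm

L1: ⌊1401/2⌋ × 991 = 700 × 991 mm
L2: ⌊991/2⌋ × 700 = 495 × 700 mm
L3: ⌊700/2⌋ × 495 = 350 × 495 mm
L4: ⌊495/2⌋ × 350 = 247 × 350 mm
L5: ⌊350/2⌋ × 247 = 175 × 247 mm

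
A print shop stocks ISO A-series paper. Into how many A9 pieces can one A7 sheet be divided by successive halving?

4

A7 = 74 × 105 mm; A9 = 37 × 52 mm.
Each halving step doubles the count; 2 steps from A7 to A9.
2^2 = 4.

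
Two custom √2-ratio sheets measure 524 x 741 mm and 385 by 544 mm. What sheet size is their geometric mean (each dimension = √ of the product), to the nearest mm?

449 × 635 mm

Short side: √(524 · 385) = √201740 ≈ 449.2 → 449 mm
Long side: √(741 · 544) = √403104 ≈ 634.9 → 635 mm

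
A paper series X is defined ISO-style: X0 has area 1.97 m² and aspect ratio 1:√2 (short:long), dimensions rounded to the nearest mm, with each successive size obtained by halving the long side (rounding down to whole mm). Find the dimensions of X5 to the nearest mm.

208 × 295 mm

Let X0's short side be w mm. w · w√2 = 1.97 m² = 1,970,000 mm², so w ≈ 1180.3 mm and w√2 ≈ 1669.1 mm → X0 = 1180 × 1669 mm.
X1: ⌊1669/2⌋ × 1180 = 834 × 1180 mm
X2: ⌊1180/2⌋ × 834 = 590 × 834 mm
X3: ⌊834/2⌋ × 590 = 417 × 590 mm
X4: ⌊590/2⌋ × 417 = 295 × 417 mm
X5: ⌊417/2⌋ × 295 = 208 × 295 mm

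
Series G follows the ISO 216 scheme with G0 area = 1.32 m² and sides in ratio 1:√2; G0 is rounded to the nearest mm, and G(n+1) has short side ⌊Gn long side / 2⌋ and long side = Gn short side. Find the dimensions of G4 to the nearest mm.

Let G0's short side be w mm. w · w√2 = 1.32 m² = 1,320,000 mm², so w ≈ 966.1 mm and w√2 ≈ 1366.3 mm → G0 = 966 × 1366 mm.
G1: ⌊1366/2⌋ × 966 = 683 × 966 mm
G2: ⌊966/2⌋ × 683 = 483 × 683 mm
G3: ⌊683/2⌋ × 483 = 341 × 483 mm
G4: ⌊483/2⌋ × 341 = 241 × 341 mm

241 × 341 mm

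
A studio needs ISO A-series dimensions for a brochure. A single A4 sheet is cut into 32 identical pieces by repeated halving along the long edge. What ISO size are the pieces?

A9

32 = 2^5, so 5 halving steps.
A4 → A5 → … → A9 after 5 steps.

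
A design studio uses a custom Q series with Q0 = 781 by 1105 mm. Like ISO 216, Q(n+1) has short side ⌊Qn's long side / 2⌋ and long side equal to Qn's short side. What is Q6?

Q1: ⌊1105/2⌋ × 781 = 552 × 781 mm
Q2: ⌊781/2⌋ × 552 = 390 × 552 mm
Q3: ⌊552/2⌋ × 390 = 276 × 390 mm
Q4: ⌊390/2⌋ × 276 = 195 × 276 mm
Q5: ⌊276/2⌋ × 195 = 138 × 195 mm
Q6: ⌊195/2⌋ × 138 = 97 × 138 mm

97 × 138 mm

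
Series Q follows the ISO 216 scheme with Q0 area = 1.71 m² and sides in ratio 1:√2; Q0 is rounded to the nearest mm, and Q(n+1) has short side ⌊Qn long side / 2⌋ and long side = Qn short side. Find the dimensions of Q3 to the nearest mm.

388 × 550 mm

Let Q0's short side be w mm. w · w√2 = 1.71 m² = 1,710,000 mm², so w ≈ 1099.6 mm and w√2 ≈ 1555.1 mm → Q0 = 1100 × 1555 mm.
Q1: ⌊1555/2⌋ × 1100 = 777 × 1100 mm
Q2: ⌊1100/2⌋ × 777 = 550 × 777 mm
Q3: ⌊777/2⌋ × 550 = 388 × 550 mm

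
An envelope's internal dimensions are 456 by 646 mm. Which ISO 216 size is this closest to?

C2 (458 × 648 mm)

Aspect ratio 646/456 ≈ 1.417 — close to the ISO √2 ≈ 1.414.
In the C-series (envelope sizes, between A and B): C2 = 458 × 648 mm.
Off by 4 mm total — nearest standard size.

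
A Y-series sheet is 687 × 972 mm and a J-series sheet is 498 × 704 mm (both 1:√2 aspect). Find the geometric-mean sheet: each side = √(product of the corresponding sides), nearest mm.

Short side: √(687 · 498) = √342126 ≈ 584.9 → 585 mm
Long side: √(972 · 704) = √684288 ≈ 827.2 → 827 mm

585 × 827 mm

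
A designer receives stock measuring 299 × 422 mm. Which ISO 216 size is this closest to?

A3 (297 × 420 mm)

Aspect ratio 422/299 ≈ 1.411 — close to the ISO √2 ≈ 1.414.
In the A-series (A0 area = 1 m²): A3 = 297 × 420 mm.
Off by 4 mm total — nearest standard size.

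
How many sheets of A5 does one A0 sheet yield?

32

A0 = 841 × 1189 mm; A5 = 148 × 210 mm.
Each halving step doubles the count; 5 steps from A0 to A5.
2^5 = 32.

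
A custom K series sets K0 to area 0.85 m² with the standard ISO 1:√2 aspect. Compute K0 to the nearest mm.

775 × 1096 mm

Let the short side be w mm. Then w · w√2 = 0.85 m² = 850,000 mm².
w² = 850,000/√2, so w ≈ 775.3 mm; long side = w√2 ≈ 1096.4 mm.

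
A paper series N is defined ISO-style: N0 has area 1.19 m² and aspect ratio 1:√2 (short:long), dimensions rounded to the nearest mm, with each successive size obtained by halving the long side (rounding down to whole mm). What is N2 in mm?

458 × 648 mm

Let N0's short side be w mm. w · w√2 = 1.19 m² = 1,190,000 mm², so w ≈ 917.3 mm and w√2 ≈ 1297.3 mm → N0 = 917 × 1297 mm.
N1: ⌊1297/2⌋ × 917 = 648 × 917 mm
N2: ⌊917/2⌋ × 648 = 458 × 648 mm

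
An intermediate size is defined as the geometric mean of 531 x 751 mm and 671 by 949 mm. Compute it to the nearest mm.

Short side: √(531 · 671) = √356301 ≈ 596.9 → 597 mm
Long side: √(751 · 949) = √712699 ≈ 844.2 → 844 mm

597 × 844 mm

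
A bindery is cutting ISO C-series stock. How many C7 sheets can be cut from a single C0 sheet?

128

Each ISO step halves the sheet: 1 × C0 → 2 × C1 → 4 × C2 → 8 × C3 → …
From C0 to C7 is 7 halving steps: 2^7 = 128.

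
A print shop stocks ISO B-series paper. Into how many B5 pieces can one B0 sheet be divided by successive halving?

Each ISO step halves the sheet: 1 × B0 → 2 × B1 → 4 × B2 → 8 × B3 → …
From B0 to B5 is 5 halving steps: 2^5 = 32.

32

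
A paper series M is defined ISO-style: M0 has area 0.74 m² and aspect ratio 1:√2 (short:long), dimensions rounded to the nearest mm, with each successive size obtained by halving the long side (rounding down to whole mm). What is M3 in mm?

255 × 361 mm

Let M0's short side be w mm. w · w√2 = 0.74 m² = 740,000 mm², so w ≈ 723.4 mm and w√2 ≈ 1023.0 mm → M0 = 723 × 1023 mm.
M1: ⌊1023/2⌋ × 723 = 511 × 723 mm
M2: ⌊723/2⌋ × 511 = 361 × 511 mm
M3: ⌊511/2⌋ × 361 = 255 × 361 mm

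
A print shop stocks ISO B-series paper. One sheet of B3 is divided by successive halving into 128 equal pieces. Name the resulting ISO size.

128 = 2^7, so 7 halving steps.
B3 → B4 → … → B10 after 7 steps.

B10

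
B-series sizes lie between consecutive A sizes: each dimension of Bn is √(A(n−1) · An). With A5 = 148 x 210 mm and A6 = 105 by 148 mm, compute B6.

Short side: √(148 · 105) = √15540 ≈ 124.7 → 125 mm
Long side: √(210 · 148) = √31080 ≈ 176.3 → 176 mm

125 × 176 mm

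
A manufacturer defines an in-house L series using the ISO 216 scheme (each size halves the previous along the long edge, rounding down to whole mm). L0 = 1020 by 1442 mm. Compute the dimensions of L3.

L1: ⌊1442/2⌋ × 1020 = 721 × 1020 mm
L2: ⌊1020/2⌋ × 721 = 510 × 721 mm
L3: ⌊721/2⌋ × 510 = 360 × 510 mm

360 × 510 mm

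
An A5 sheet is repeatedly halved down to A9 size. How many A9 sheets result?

16

Each ISO step halves the sheet: 1 × A5 → 2 × A6 → 4 × A7 → 8 × A8 → …
From A5 to A9 is 4 halving steps: 2^4 = 16.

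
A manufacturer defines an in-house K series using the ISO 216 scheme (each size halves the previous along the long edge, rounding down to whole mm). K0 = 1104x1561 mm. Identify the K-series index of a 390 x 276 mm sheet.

K0: 1104 × 1561 mm
K1: 780 × 1104 mm
K2: 552 × 780 mm
K3: 390 × 552 mm
K4: 276 × 390 mm
K5: 195 × 276 mm
→ matches K4.

K4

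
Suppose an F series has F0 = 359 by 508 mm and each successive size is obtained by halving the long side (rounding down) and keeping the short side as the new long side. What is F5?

F1: ⌊508/2⌋ × 359 = 254 × 359 mm
F2: ⌊359/2⌋ × 254 = 179 × 254 mm
F3: ⌊254/2⌋ × 179 = 127 × 179 mm
F4: ⌊179/2⌋ × 127 = 89 × 127 mm
F5: ⌊127/2⌋ × 89 = 63 × 89 mm

63 × 89 mm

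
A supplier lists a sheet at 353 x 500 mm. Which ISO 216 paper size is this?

B3 (353 × 500 mm)

Aspect ratio 500/353 ≈ 1.416 — close to the ISO √2 ≈ 1.414.
In the B-series (B0 = 1000 × 1414 mm): B3 = 353 × 500 mm.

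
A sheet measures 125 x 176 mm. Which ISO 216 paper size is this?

B6 (125 × 176 mm)

Aspect ratio 176/125 ≈ 1.408 — close to the ISO √2 ≈ 1.414.
In the B-series (B0 = 1000 × 1414 mm): B6 = 125 × 176 mm.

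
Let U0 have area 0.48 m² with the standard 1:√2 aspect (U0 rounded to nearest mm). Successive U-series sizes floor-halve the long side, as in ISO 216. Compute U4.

Let U0's short side be w mm. w · w√2 = 0.48 m² = 480,000 mm², so w ≈ 582.6 mm and w√2 ≈ 823.9 mm → U0 = 583 × 824 mm.
U1: ⌊824/2⌋ × 583 = 412 × 583 mm
U2: ⌊583/2⌋ × 412 = 291 × 412 mm
U3: ⌊412/2⌋ × 291 = 206 × 291 mm
U4: ⌊291/2⌋ × 206 = 145 × 206 mm

145 × 206 mm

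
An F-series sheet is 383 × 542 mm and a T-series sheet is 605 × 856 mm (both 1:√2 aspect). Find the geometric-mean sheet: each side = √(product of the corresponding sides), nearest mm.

Short side: √(383 · 605) = √231715 ≈ 481.4 → 481 mm
Long side: √(542 · 856) = √463952 ≈ 681.1 → 681 mm

481 × 681 mm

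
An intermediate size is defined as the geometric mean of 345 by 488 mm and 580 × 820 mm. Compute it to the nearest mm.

447 × 633 mm

Short side: √(345 · 580) = √200100 ≈ 447.3 → 447 mm
Long side: √(488 · 820) = √400160 ≈ 632.6 → 633 mm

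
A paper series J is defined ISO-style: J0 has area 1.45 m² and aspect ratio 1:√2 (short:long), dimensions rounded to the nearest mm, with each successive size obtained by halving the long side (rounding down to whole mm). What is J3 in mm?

358 × 506 mm

Let J0's short side be w mm. w · w√2 = 1.45 m² = 1,450,000 mm², so w ≈ 1012.6 mm and w√2 ≈ 1432.0 mm → J0 = 1013 × 1432 mm.
J1: ⌊1432/2⌋ × 1013 = 716 × 1013 mm
J2: ⌊1013/2⌋ × 716 = 506 × 716 mm
J3: ⌊716/2⌋ × 506 = 358 × 506 mm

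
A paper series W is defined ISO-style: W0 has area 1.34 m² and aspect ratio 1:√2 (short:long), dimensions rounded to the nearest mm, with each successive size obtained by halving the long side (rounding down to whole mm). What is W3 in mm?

Let W0's short side be w mm. w · w√2 = 1.34 m² = 1,340,000 mm², so w ≈ 973.4 mm and w√2 ≈ 1376.6 mm → W0 = 973 × 1377 mm.
W1: ⌊1377/2⌋ × 973 = 688 × 973 mm
W2: ⌊973/2⌋ × 688 = 486 × 688 mm
W3: ⌊688/2⌋ × 486 = 344 × 486 mm

344 × 486 mm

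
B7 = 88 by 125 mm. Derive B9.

44 × 62 mm

B8: ⌊125/2⌋ × 88 = 62 × 88 mm
B9: ⌊88/2⌋ × 62 = 44 × 62 mm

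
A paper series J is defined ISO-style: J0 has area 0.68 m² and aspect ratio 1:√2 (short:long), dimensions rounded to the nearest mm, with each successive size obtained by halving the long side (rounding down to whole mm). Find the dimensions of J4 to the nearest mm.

173 × 245 mm

Let J0's short side be w mm. w · w√2 = 0.68 m² = 680,000 mm², so w ≈ 693.4 mm and w√2 ≈ 980.6 mm → J0 = 693 × 981 mm.
J1: ⌊981/2⌋ × 693 = 490 × 693 mm
J2: ⌊693/2⌋ × 490 = 346 × 490 mm
J3: ⌊490/2⌋ × 346 = 245 × 346 mm
J4: ⌊346/2⌋ × 245 = 173 × 245 mm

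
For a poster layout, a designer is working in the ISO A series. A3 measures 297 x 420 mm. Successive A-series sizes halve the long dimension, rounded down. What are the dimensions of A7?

A4: ⌊420/2⌋ × 297 = 210 × 297 mm
A5: ⌊297/2⌋ × 210 = 148 × 210 mm
A6: ⌊210/2⌋ × 148 = 105 × 148 mm
A7: ⌊148/2⌋ × 105 = 74 × 105 mm

74 × 105 mm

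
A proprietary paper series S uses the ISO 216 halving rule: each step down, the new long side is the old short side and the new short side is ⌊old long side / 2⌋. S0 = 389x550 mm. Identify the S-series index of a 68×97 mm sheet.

S0: 389 × 550 mm
S1: 275 × 389 mm
S2: 194 × 275 mm
S3: 137 × 194 mm
S4: 97 × 137 mm
S5: 68 × 97 mm
S6: 48 × 68 mm
→ matches S5.

S5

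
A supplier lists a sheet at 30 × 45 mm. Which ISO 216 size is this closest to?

Aspect ratio 45/30 ≈ 1.500 (ISO target is √2 ≈ 1.414).
In the B-series (B0 = 1000 × 1414 mm): B10 = 31 × 44 mm.
Off by 2 mm total — nearest standard size.

B10 (31 × 44 mm)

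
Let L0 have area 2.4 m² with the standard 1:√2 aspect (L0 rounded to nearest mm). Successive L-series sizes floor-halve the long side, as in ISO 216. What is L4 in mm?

325 × 460 mm

Let L0's short side be w mm. w · w√2 = 2.4 m² = 2,400,000 mm², so w ≈ 1302.7 mm and w√2 ≈ 1842.3 mm → L0 = 1303 × 1842 mm.
L1: ⌊1842/2⌋ × 1303 = 921 × 1303 mm
L2: ⌊1303/2⌋ × 921 = 651 × 921 mm
L3: ⌊921/2⌋ × 651 = 460 × 651 mm
L4: ⌊651/2⌋ × 460 = 325 × 460 mm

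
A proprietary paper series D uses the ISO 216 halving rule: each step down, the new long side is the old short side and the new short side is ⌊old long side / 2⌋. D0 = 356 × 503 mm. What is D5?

D1: ⌊503/2⌋ × 356 = 251 × 356 mm
D2: ⌊356/2⌋ × 251 = 178 × 251 mm
D3: ⌊251/2⌋ × 178 = 125 × 178 mm
D4: ⌊178/2⌋ × 125 = 89 × 125 mm
D5: ⌊125/2⌋ × 89 = 62 × 89 mm

62 × 89 mm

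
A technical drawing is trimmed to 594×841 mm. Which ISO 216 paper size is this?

A1 (594 × 841 mm)

Aspect ratio 841/594 ≈ 1.416 — close to the ISO √2 ≈ 1.414.
In the A-series (A0 area = 1 m²): A1 = 594 × 841 mm.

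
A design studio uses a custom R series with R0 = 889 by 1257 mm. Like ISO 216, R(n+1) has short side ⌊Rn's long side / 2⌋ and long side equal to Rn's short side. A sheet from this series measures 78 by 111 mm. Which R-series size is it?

R0: 889 × 1257 mm
R1: 628 × 889 mm
R2: 444 × 628 mm
R3: 314 × 444 mm
R4: 222 × 314 mm
R5: 157 × 222 mm
R6: 111 × 157 mm
R7: 78 × 111 mm
R8: 55 × 78 mm
→ matches R7.

R7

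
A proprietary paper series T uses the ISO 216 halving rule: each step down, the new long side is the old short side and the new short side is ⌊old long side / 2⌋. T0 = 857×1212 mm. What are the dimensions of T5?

151 × 214 mm

T1: ⌊1212/2⌋ × 857 = 606 × 857 mm
T2: ⌊857/2⌋ × 606 = 428 × 606 mm
T3: ⌊606/2⌋ × 428 = 303 × 428 mm
T4: ⌊428/2⌋ × 303 = 214 × 303 mm
T5: ⌊303/2⌋ × 214 = 151 × 214 mm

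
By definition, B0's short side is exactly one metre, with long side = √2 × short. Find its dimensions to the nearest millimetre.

1000 × 1414 mm

Short side = 1000 mm; long side = 1000√2 ≈ 1414.2 mm.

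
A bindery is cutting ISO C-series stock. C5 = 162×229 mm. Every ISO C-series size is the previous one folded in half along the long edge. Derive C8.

57 × 81 mm

C6: ⌊229/2⌋ × 162 = 114 × 162 mm
C7: ⌊162/2⌋ × 114 = 81 × 114 mm
C8: ⌊114/2⌋ × 81 = 57 × 81 mm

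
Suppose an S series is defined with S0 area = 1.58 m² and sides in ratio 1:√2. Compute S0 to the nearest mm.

Let the short side be w mm. Then w · w√2 = 1.58 m² = 1,580,000 mm².
w² = 1,580,000/√2, so w ≈ 1057.0 mm; long side = w√2 ≈ 1494.8 mm.

1057 × 1495 mm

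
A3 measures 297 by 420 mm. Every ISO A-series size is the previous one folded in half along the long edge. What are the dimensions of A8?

52 × 74 mm

A4: ⌊420/2⌋ × 297 = 210 × 297 mm
A5: ⌊297/2⌋ × 210 = 148 × 210 mm
A6: ⌊210/2⌋ × 148 = 105 × 148 mm
A7: ⌊148/2⌋ × 105 = 74 × 105 mm
A8: ⌊105/2⌋ × 74 = 52 × 74 mm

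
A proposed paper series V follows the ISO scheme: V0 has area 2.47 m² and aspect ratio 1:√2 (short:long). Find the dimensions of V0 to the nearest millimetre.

1322 × 1869 mm

Let the short side be w mm. Then w · w√2 = 2.47 m² = 2,470,000 mm².
w² = 2,470,000/√2, so w ≈ 1321.6 mm; long side = w√2 ≈ 1869.0 mm.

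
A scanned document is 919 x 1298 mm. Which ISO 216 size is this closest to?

C0 (917 × 1297 mm)

Aspect ratio 1298/919 ≈ 1.412 — close to the ISO √2 ≈ 1.414.
In the C-series (envelope sizes, between A and B): C0 = 917 × 1297 mm.
Off by 3 mm total — nearest standard size.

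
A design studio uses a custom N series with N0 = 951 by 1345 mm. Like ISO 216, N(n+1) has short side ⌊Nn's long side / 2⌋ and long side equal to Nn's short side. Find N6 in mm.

N1: ⌊1345/2⌋ × 951 = 672 × 951 mm
N2: ⌊951/2⌋ × 672 = 475 × 672 mm
N3: ⌊672/2⌋ × 475 = 336 × 475 mm
N4: ⌊475/2⌋ × 336 = 237 × 336 mm
N5: ⌊336/2⌋ × 237 = 168 × 237 mm
N6: ⌊237/2⌋ × 168 = 118 × 168 mm

118 × 168 mm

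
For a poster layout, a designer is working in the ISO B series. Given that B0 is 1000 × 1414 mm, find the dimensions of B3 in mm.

B1: ⌊1414/2⌋ × 1000 = 707 × 1000 mm
B2: ⌊1000/2⌋ × 707 = 500 × 707 mm
B3: ⌊707/2⌋ × 500 = 353 × 500 mm

353 × 500 mm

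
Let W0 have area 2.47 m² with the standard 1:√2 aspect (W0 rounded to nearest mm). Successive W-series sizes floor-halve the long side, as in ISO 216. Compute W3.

467 × 661 mm

Let W0's short side be w mm. w · w√2 = 2.47 m² = 2,470,000 mm², so w ≈ 1321.6 mm and w√2 ≈ 1869.0 mm → W0 = 1322 × 1869 mm.
W1: ⌊1869/2⌋ × 1322 = 934 × 1322 mm
W2: ⌊1322/2⌋ × 934 = 661 × 934 mm
W3: ⌊934/2⌋ × 661 = 467 × 661 mm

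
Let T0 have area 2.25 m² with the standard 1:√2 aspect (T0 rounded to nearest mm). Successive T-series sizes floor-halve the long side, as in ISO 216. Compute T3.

Let T0's short side be w mm. w · w√2 = 2.25 m² = 2,250,000 mm², so w ≈ 1261.3 mm and w√2 ≈ 1783.8 mm → T0 = 1261 × 1784 mm.
T1: ⌊1784/2⌋ × 1261 = 892 × 1261 mm
T2: ⌊1261/2⌋ × 892 = 630 × 892 mm
T3: ⌊892/2⌋ × 630 = 446 × 630 mm

446 × 630 mm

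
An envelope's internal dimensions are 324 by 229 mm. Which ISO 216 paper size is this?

C4 (229 × 324 mm)

Aspect ratio 324/229 ≈ 1.415 — close to the ISO √2 ≈ 1.414.
In the C-series (envelope sizes, between A and B): C4 = 229 × 324 mm.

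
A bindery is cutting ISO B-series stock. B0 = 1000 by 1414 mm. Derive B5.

B1: ⌊1414/2⌋ × 1000 = 707 × 1000 mm
B2: ⌊1000/2⌋ × 707 = 500 × 707 mm
B3: ⌊707/2⌋ × 500 = 353 × 500 mm
B4: ⌊500/2⌋ × 353 = 250 × 353 mm
B5: ⌊353/2⌋ × 250 = 176 × 250 mm

176 × 250 mm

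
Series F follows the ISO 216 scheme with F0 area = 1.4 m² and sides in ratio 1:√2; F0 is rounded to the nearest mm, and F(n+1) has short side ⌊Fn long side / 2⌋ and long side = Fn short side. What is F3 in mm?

Let F0's short side be w mm. w · w√2 = 1.4 m² = 1,400,000 mm², so w ≈ 995.0 mm and w√2 ≈ 1407.1 mm → F0 = 995 × 1407 mm.
F1: ⌊1407/2⌋ × 995 = 703 × 995 mm
F2: ⌊995/2⌋ × 703 = 497 × 703 mm
F3: ⌊703/2⌋ × 497 = 351 × 497 mm

351 × 497 mm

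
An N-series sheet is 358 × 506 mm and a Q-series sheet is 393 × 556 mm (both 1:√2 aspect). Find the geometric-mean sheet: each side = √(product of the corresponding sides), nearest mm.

375 × 530 mm

Short side: √(358 · 393) = √140694 ≈ 375.1 → 375 mm
Long side: √(506 · 556) = √281336 ≈ 530.4 → 530 mm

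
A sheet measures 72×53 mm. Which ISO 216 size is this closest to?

A8 (52 × 74 mm)

Aspect ratio 72/53 ≈ 1.358 (ISO target is √2 ≈ 1.414).
In the A-series (A0 area = 1 m²): A8 = 52 × 74 mm.
Off by 3 mm total — nearest standard size.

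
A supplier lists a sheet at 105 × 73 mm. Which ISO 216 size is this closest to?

A7 (74 × 105 mm)

Aspect ratio 105/73 ≈ 1.438 (ISO target is √2 ≈ 1.414).
In the A-series (A0 area = 1 m²): A7 = 74 × 105 mm.
Off by 1 mm total — nearest standard size.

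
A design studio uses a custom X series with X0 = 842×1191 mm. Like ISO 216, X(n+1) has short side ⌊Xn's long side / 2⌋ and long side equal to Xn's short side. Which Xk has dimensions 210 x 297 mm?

X4

X0: 842 × 1191 mm
X1: 595 × 842 mm
X2: 421 × 595 mm
X3: 297 × 421 mm
X4: 210 × 297 mm
X5: 148 × 210 mm
→ matches X4.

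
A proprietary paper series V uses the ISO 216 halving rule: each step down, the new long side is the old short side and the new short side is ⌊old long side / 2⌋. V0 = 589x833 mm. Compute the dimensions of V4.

147 × 208 mm

V1: ⌊833/2⌋ × 589 = 416 × 589 mm
V2: ⌊589/2⌋ × 416 = 294 × 416 mm
V3: ⌊416/2⌋ × 294 = 208 × 294 mm
V4: ⌊294/2⌋ × 208 = 147 × 208 mm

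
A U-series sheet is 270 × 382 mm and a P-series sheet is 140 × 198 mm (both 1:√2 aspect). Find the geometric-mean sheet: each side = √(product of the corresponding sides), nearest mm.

194 × 275 mm

Short side: √(270 · 140) = √37800 ≈ 194.4 → 194 mm
Long side: √(382 · 198) = √75636 ≈ 275.0 → 275 mm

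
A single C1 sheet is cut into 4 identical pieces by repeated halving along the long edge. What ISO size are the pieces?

C3

4 = 2^2, so 2 halving steps.
C1 → C2 → … → C3 after 2 steps.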